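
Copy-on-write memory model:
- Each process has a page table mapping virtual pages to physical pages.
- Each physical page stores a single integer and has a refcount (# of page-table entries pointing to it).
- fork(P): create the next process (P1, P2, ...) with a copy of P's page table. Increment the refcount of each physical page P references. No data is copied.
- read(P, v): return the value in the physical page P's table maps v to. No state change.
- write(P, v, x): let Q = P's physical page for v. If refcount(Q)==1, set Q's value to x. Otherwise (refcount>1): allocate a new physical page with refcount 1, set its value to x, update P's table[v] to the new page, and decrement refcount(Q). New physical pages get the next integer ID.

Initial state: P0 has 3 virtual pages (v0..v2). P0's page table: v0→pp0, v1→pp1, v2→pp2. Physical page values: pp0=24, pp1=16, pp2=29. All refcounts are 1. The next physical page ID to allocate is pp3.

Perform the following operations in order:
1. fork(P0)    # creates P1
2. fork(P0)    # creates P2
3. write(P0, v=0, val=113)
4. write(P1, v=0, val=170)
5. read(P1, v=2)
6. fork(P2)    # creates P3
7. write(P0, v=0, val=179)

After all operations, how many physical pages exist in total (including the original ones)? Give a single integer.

Op 1: fork(P0) -> P1. 3 ppages; refcounts: pp0:2 pp1:2 pp2:2
Op 2: fork(P0) -> P2. 3 ppages; refcounts: pp0:3 pp1:3 pp2:3
Op 3: write(P0, v0, 113). refcount(pp0)=3>1 -> COPY to pp3. 4 ppages; refcounts: pp0:2 pp1:3 pp2:3 pp3:1
Op 4: write(P1, v0, 170). refcount(pp0)=2>1 -> COPY to pp4. 5 ppages; refcounts: pp0:1 pp1:3 pp2:3 pp3:1 pp4:1
Op 5: read(P1, v2) -> 29. No state change.
Op 6: fork(P2) -> P3. 5 ppages; refcounts: pp0:2 pp1:4 pp2:4 pp3:1 pp4:1
Op 7: write(P0, v0, 179). refcount(pp3)=1 -> write in place. 5 ppages; refcounts: pp0:2 pp1:4 pp2:4 pp3:1 pp4:1

Answer: 5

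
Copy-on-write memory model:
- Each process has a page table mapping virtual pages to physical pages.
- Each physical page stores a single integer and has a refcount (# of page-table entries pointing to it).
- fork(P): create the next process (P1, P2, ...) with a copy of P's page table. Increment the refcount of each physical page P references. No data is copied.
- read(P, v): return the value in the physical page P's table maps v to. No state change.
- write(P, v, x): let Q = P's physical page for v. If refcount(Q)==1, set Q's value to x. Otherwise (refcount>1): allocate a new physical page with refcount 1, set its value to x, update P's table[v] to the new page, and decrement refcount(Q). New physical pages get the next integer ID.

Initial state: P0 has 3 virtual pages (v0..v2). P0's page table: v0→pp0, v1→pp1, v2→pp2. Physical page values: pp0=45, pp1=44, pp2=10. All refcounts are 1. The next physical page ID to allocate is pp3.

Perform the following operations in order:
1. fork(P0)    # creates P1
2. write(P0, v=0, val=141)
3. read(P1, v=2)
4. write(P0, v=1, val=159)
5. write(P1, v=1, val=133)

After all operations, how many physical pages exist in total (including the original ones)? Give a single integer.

Answer: 5

Derivation:
Op 1: fork(P0) -> P1. 3 ppages; refcounts: pp0:2 pp1:2 pp2:2
Op 2: write(P0, v0, 141). refcount(pp0)=2>1 -> COPY to pp3. 4 ppages; refcounts: pp0:1 pp1:2 pp2:2 pp3:1
Op 3: read(P1, v2) -> 10. No state change.
Op 4: write(P0, v1, 159). refcount(pp1)=2>1 -> COPY to pp4. 5 ppages; refcounts: pp0:1 pp1:1 pp2:2 pp3:1 pp4:1
Op 5: write(P1, v1, 133). refcount(pp1)=1 -> write in place. 5 ppages; refcounts: pp0:1 pp1:1 pp2:2 pp3:1 pp4:1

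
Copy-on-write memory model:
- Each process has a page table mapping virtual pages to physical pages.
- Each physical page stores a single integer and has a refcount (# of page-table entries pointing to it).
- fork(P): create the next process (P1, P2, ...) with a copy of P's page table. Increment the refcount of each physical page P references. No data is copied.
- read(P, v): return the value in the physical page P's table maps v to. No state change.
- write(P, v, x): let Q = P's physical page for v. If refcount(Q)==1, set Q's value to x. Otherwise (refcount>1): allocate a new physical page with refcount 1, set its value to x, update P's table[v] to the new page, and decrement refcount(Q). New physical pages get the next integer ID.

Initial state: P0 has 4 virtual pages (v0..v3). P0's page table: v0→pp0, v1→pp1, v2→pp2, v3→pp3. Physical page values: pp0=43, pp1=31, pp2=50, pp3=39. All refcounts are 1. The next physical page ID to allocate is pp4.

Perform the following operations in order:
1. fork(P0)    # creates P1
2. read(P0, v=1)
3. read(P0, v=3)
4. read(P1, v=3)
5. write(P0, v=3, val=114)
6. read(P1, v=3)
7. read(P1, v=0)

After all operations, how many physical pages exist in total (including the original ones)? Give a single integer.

Answer: 5

Derivation:
Op 1: fork(P0) -> P1. 4 ppages; refcounts: pp0:2 pp1:2 pp2:2 pp3:2
Op 2: read(P0, v1) -> 31. No state change.
Op 3: read(P0, v3) -> 39. No state change.
Op 4: read(P1, v3) -> 39. No state change.
Op 5: write(P0, v3, 114). refcount(pp3)=2>1 -> COPY to pp4. 5 ppages; refcounts: pp0:2 pp1:2 pp2:2 pp3:1 pp4:1
Op 6: read(P1, v3) -> 39. No state change.
Op 7: read(P1, v0) -> 43. No state change.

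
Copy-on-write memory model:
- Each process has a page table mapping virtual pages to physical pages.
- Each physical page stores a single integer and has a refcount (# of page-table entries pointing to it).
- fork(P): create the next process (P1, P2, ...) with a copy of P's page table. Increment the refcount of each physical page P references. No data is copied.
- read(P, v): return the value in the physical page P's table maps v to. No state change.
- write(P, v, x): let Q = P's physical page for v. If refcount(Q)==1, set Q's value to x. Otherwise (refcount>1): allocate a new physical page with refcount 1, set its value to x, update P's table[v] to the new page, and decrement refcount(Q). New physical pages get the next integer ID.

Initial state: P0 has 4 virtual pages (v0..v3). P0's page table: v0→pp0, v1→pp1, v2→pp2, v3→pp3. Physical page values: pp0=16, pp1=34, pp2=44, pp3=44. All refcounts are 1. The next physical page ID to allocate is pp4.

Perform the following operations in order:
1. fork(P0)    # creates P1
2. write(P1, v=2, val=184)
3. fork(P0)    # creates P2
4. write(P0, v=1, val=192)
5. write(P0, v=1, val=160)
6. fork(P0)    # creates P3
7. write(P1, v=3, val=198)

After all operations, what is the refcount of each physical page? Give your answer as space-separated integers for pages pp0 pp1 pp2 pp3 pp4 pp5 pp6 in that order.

Op 1: fork(P0) -> P1. 4 ppages; refcounts: pp0:2 pp1:2 pp2:2 pp3:2
Op 2: write(P1, v2, 184). refcount(pp2)=2>1 -> COPY to pp4. 5 ppages; refcounts: pp0:2 pp1:2 pp2:1 pp3:2 pp4:1
Op 3: fork(P0) -> P2. 5 ppages; refcounts: pp0:3 pp1:3 pp2:2 pp3:3 pp4:1
Op 4: write(P0, v1, 192). refcount(pp1)=3>1 -> COPY to pp5. 6 ppages; refcounts: pp0:3 pp1:2 pp2:2 pp3:3 pp4:1 pp5:1
Op 5: write(P0, v1, 160). refcount(pp5)=1 -> write in place. 6 ppages; refcounts: pp0:3 pp1:2 pp2:2 pp3:3 pp4:1 pp5:1
Op 6: fork(P0) -> P3. 6 ppages; refcounts: pp0:4 pp1:2 pp2:3 pp3:4 pp4:1 pp5:2
Op 7: write(P1, v3, 198). refcount(pp3)=4>1 -> COPY to pp6. 7 ppages; refcounts: pp0:4 pp1:2 pp2:3 pp3:3 pp4:1 pp5:2 pp6:1

Answer: 4 2 3 3 1 2 1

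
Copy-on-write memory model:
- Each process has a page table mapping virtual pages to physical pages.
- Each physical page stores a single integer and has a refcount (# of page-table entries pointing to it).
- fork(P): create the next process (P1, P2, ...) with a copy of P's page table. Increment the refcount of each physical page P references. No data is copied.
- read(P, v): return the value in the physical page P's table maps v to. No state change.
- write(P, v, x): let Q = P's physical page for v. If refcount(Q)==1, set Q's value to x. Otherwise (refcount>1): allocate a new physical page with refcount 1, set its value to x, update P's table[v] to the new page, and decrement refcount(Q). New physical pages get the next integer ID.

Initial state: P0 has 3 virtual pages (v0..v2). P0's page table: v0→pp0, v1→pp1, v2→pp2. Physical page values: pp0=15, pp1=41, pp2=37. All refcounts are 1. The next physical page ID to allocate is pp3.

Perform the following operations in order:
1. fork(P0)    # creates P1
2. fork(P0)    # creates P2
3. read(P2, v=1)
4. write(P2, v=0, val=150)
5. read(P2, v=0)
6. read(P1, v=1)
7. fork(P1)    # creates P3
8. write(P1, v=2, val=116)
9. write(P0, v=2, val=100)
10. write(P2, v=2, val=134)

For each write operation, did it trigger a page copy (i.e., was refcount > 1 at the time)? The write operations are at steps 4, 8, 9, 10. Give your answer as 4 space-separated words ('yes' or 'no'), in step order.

Op 1: fork(P0) -> P1. 3 ppages; refcounts: pp0:2 pp1:2 pp2:2
Op 2: fork(P0) -> P2. 3 ppages; refcounts: pp0:3 pp1:3 pp2:3
Op 3: read(P2, v1) -> 41. No state change.
Op 4: write(P2, v0, 150). refcount(pp0)=3>1 -> COPY to pp3. 4 ppages; refcounts: pp0:2 pp1:3 pp2:3 pp3:1
Op 5: read(P2, v0) -> 150. No state change.
Op 6: read(P1, v1) -> 41. No state change.
Op 7: fork(P1) -> P3. 4 ppages; refcounts: pp0:3 pp1:4 pp2:4 pp3:1
Op 8: write(P1, v2, 116). refcount(pp2)=4>1 -> COPY to pp4. 5 ppages; refcounts: pp0:3 pp1:4 pp2:3 pp3:1 pp4:1
Op 9: write(P0, v2, 100). refcount(pp2)=3>1 -> COPY to pp5. 6 ppages; refcounts: pp0:3 pp1:4 pp2:2 pp3:1 pp4:1 pp5:1
Op 10: write(P2, v2, 134). refcount(pp2)=2>1 -> COPY to pp6. 7 ppages; refcounts: pp0:3 pp1:4 pp2:1 pp3:1 pp4:1 pp5:1 pp6:1

yes yes yes yes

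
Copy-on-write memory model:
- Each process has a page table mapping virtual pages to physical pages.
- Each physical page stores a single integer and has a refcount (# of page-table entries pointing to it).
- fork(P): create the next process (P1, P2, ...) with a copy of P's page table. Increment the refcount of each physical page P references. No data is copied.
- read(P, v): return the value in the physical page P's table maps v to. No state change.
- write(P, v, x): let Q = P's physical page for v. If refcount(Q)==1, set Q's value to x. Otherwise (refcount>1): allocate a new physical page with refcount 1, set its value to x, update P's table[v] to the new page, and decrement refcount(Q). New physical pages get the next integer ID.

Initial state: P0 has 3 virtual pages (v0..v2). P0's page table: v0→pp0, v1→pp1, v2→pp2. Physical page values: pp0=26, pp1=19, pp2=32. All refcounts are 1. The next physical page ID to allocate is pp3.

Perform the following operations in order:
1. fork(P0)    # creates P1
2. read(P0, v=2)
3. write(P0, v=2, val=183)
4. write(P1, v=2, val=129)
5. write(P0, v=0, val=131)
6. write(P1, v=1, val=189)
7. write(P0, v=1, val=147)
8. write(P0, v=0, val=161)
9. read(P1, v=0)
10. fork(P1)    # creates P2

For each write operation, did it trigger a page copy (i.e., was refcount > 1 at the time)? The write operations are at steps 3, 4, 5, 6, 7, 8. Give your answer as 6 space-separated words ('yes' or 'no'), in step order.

Op 1: fork(P0) -> P1. 3 ppages; refcounts: pp0:2 pp1:2 pp2:2
Op 2: read(P0, v2) -> 32. No state change.
Op 3: write(P0, v2, 183). refcount(pp2)=2>1 -> COPY to pp3. 4 ppages; refcounts: pp0:2 pp1:2 pp2:1 pp3:1
Op 4: write(P1, v2, 129). refcount(pp2)=1 -> write in place. 4 ppages; refcounts: pp0:2 pp1:2 pp2:1 pp3:1
Op 5: write(P0, v0, 131). refcount(pp0)=2>1 -> COPY to pp4. 5 ppages; refcounts: pp0:1 pp1:2 pp2:1 pp3:1 pp4:1
Op 6: write(P1, v1, 189). refcount(pp1)=2>1 -> COPY to pp5. 6 ppages; refcounts: pp0:1 pp1:1 pp2:1 pp3:1 pp4:1 pp5:1
Op 7: write(P0, v1, 147). refcount(pp1)=1 -> write in place. 6 ppages; refcounts: pp0:1 pp1:1 pp2:1 pp3:1 pp4:1 pp5:1
Op 8: write(P0, v0, 161). refcount(pp4)=1 -> write in place. 6 ppages; refcounts: pp0:1 pp1:1 pp2:1 pp3:1 pp4:1 pp5:1
Op 9: read(P1, v0) -> 26. No state change.
Op 10: fork(P1) -> P2. 6 ppages; refcounts: pp0:2 pp1:1 pp2:2 pp3:1 pp4:1 pp5:2

yes no yes yes no no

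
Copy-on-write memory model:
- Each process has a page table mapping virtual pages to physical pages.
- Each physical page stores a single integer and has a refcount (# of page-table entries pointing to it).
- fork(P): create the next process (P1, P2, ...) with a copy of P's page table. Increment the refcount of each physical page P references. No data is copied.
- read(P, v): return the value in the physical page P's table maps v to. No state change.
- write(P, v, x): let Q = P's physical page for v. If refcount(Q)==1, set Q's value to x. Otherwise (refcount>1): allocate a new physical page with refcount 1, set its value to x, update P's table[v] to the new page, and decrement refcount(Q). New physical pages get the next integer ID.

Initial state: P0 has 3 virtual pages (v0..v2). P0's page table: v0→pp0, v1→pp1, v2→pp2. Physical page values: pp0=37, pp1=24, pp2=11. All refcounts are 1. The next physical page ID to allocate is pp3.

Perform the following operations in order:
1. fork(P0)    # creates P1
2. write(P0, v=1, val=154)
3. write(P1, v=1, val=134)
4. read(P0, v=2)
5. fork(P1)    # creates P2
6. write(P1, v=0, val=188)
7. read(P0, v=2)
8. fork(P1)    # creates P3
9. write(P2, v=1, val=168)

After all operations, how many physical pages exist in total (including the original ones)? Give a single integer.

Op 1: fork(P0) -> P1. 3 ppages; refcounts: pp0:2 pp1:2 pp2:2
Op 2: write(P0, v1, 154). refcount(pp1)=2>1 -> COPY to pp3. 4 ppages; refcounts: pp0:2 pp1:1 pp2:2 pp3:1
Op 3: write(P1, v1, 134). refcount(pp1)=1 -> write in place. 4 ppages; refcounts: pp0:2 pp1:1 pp2:2 pp3:1
Op 4: read(P0, v2) -> 11. No state change.
Op 5: fork(P1) -> P2. 4 ppages; refcounts: pp0:3 pp1:2 pp2:3 pp3:1
Op 6: write(P1, v0, 188). refcount(pp0)=3>1 -> COPY to pp4. 5 ppages; refcounts: pp0:2 pp1:2 pp2:3 pp3:1 pp4:1
Op 7: read(P0, v2) -> 11. No state change.
Op 8: fork(P1) -> P3. 5 ppages; refcounts: pp0:2 pp1:3 pp2:4 pp3:1 pp4:2
Op 9: write(P2, v1, 168). refcount(pp1)=3>1 -> COPY to pp5. 6 ppages; refcounts: pp0:2 pp1:2 pp2:4 pp3:1 pp4:2 pp5:1

Answer: 6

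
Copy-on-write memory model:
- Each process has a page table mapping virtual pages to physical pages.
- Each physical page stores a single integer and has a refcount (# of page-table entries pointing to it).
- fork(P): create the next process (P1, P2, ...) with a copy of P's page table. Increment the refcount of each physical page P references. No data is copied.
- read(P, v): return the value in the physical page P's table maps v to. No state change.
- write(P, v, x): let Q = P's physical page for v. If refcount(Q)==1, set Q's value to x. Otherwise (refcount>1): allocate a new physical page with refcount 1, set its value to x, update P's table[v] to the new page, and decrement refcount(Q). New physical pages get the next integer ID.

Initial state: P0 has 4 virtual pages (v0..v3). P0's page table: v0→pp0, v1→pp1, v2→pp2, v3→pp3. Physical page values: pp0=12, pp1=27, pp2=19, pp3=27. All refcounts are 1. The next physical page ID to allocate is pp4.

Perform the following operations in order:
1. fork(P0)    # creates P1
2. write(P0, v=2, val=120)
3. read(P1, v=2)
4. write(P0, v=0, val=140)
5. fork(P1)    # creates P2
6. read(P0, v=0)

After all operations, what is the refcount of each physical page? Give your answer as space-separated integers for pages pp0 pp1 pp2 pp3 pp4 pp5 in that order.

Op 1: fork(P0) -> P1. 4 ppages; refcounts: pp0:2 pp1:2 pp2:2 pp3:2
Op 2: write(P0, v2, 120). refcount(pp2)=2>1 -> COPY to pp4. 5 ppages; refcounts: pp0:2 pp1:2 pp2:1 pp3:2 pp4:1
Op 3: read(P1, v2) -> 19. No state change.
Op 4: write(P0, v0, 140). refcount(pp0)=2>1 -> COPY to pp5. 6 ppages; refcounts: pp0:1 pp1:2 pp2:1 pp3:2 pp4:1 pp5:1
Op 5: fork(P1) -> P2. 6 ppages; refcounts: pp0:2 pp1:3 pp2:2 pp3:3 pp4:1 pp5:1
Op 6: read(P0, v0) -> 140. No state change.

Answer: 2 3 2 3 1 1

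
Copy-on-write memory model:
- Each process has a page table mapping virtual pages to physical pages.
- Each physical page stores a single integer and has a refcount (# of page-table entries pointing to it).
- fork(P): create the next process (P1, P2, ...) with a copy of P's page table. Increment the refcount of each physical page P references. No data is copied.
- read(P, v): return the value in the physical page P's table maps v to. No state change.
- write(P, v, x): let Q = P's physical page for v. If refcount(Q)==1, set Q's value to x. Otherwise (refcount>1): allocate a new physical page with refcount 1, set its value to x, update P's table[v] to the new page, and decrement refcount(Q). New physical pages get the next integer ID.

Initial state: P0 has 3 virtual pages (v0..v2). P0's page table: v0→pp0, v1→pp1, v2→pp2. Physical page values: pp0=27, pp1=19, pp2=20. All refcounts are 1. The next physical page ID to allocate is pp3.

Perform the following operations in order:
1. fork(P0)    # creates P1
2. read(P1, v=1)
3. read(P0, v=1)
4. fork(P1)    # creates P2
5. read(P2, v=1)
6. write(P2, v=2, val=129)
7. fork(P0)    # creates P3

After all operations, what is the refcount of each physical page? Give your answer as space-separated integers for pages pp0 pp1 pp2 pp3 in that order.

Answer: 4 4 3 1

Derivation:
Op 1: fork(P0) -> P1. 3 ppages; refcounts: pp0:2 pp1:2 pp2:2
Op 2: read(P1, v1) -> 19. No state change.
Op 3: read(P0, v1) -> 19. No state change.
Op 4: fork(P1) -> P2. 3 ppages; refcounts: pp0:3 pp1:3 pp2:3
Op 5: read(P2, v1) -> 19. No state change.
Op 6: write(P2, v2, 129). refcount(pp2)=3>1 -> COPY to pp3. 4 ppages; refcounts: pp0:3 pp1:3 pp2:2 pp3:1
Op 7: fork(P0) -> P3. 4 ppages; refcounts: pp0:4 pp1:4 pp2:3 pp3:1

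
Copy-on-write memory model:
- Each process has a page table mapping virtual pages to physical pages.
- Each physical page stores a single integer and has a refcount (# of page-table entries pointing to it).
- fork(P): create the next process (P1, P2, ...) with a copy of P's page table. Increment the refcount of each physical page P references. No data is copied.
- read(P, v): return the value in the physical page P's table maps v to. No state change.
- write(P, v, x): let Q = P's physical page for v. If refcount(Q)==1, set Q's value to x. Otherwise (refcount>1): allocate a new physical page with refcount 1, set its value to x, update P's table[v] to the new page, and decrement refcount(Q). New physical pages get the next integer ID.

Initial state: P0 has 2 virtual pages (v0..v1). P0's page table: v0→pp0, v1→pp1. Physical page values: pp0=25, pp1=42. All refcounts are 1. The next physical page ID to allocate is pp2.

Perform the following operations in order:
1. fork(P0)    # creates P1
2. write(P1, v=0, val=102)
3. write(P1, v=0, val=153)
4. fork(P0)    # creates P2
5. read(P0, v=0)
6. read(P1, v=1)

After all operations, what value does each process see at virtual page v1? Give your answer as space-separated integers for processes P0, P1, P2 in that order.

Answer: 42 42 42

Derivation:
Op 1: fork(P0) -> P1. 2 ppages; refcounts: pp0:2 pp1:2
Op 2: write(P1, v0, 102). refcount(pp0)=2>1 -> COPY to pp2. 3 ppages; refcounts: pp0:1 pp1:2 pp2:1
Op 3: write(P1, v0, 153). refcount(pp2)=1 -> write in place. 3 ppages; refcounts: pp0:1 pp1:2 pp2:1
Op 4: fork(P0) -> P2. 3 ppages; refcounts: pp0:2 pp1:3 pp2:1
Op 5: read(P0, v0) -> 25. No state change.
Op 6: read(P1, v1) -> 42. No state change.
P0: v1 -> pp1 = 42
P1: v1 -> pp1 = 42
P2: v1 -> pp1 = 42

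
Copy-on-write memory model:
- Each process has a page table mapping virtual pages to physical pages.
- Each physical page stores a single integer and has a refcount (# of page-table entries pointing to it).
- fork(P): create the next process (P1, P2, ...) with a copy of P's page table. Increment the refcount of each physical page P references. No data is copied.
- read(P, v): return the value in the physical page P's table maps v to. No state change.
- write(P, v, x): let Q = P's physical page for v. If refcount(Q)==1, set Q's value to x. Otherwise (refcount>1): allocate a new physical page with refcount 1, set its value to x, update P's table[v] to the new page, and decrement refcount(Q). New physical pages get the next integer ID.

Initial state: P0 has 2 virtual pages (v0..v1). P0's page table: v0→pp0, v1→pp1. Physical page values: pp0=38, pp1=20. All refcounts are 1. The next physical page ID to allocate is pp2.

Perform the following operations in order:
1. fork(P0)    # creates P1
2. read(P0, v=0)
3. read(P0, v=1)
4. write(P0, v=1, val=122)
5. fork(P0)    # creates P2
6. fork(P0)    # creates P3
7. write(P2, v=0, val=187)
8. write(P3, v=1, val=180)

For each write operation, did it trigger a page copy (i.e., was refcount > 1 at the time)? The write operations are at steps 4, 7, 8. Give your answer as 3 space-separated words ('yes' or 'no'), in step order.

Op 1: fork(P0) -> P1. 2 ppages; refcounts: pp0:2 pp1:2
Op 2: read(P0, v0) -> 38. No state change.
Op 3: read(P0, v1) -> 20. No state change.
Op 4: write(P0, v1, 122). refcount(pp1)=2>1 -> COPY to pp2. 3 ppages; refcounts: pp0:2 pp1:1 pp2:1
Op 5: fork(P0) -> P2. 3 ppages; refcounts: pp0:3 pp1:1 pp2:2
Op 6: fork(P0) -> P3. 3 ppages; refcounts: pp0:4 pp1:1 pp2:3
Op 7: write(P2, v0, 187). refcount(pp0)=4>1 -> COPY to pp3. 4 ppages; refcounts: pp0:3 pp1:1 pp2:3 pp3:1
Op 8: write(P3, v1, 180). refcount(pp2)=3>1 -> COPY to pp4. 5 ppages; refcounts: pp0:3 pp1:1 pp2:2 pp3:1 pp4:1

yes yes yes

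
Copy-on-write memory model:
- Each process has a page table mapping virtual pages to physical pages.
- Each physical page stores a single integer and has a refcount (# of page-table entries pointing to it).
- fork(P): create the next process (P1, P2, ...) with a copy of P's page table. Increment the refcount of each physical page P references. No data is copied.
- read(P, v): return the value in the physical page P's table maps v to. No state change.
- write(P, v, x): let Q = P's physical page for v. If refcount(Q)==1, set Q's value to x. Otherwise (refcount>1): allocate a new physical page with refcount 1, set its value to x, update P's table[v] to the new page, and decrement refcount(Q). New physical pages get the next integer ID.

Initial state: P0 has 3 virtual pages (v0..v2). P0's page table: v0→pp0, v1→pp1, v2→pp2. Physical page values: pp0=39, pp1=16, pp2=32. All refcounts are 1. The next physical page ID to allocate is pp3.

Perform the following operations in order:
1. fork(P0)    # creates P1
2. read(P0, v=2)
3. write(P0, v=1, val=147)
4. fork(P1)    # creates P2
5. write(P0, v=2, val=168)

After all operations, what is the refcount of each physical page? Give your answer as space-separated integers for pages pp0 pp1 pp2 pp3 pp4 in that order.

Op 1: fork(P0) -> P1. 3 ppages; refcounts: pp0:2 pp1:2 pp2:2
Op 2: read(P0, v2) -> 32. No state change.
Op 3: write(P0, v1, 147). refcount(pp1)=2>1 -> COPY to pp3. 4 ppages; refcounts: pp0:2 pp1:1 pp2:2 pp3:1
Op 4: fork(P1) -> P2. 4 ppages; refcounts: pp0:3 pp1:2 pp2:3 pp3:1
Op 5: write(P0, v2, 168). refcount(pp2)=3>1 -> COPY to pp4. 5 ppages; refcounts: pp0:3 pp1:2 pp2:2 pp3:1 pp4:1

Answer: 3 2 2 1 1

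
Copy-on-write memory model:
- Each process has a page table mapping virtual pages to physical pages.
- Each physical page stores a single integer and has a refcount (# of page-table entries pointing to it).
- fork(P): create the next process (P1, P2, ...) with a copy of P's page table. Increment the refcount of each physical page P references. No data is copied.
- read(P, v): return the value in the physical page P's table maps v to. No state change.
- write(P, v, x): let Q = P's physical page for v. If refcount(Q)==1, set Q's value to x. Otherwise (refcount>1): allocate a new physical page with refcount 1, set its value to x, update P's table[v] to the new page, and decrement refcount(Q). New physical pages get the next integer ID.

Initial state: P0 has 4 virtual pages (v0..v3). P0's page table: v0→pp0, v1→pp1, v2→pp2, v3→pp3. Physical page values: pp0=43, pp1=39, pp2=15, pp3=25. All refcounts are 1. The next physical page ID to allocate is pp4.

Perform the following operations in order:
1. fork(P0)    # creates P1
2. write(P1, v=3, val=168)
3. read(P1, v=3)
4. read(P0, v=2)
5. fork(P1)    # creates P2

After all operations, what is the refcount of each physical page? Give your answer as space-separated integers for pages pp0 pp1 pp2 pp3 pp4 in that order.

Answer: 3 3 3 1 2

Derivation:
Op 1: fork(P0) -> P1. 4 ppages; refcounts: pp0:2 pp1:2 pp2:2 pp3:2
Op 2: write(P1, v3, 168). refcount(pp3)=2>1 -> COPY to pp4. 5 ppages; refcounts: pp0:2 pp1:2 pp2:2 pp3:1 pp4:1
Op 3: read(P1, v3) -> 168. No state change.
Op 4: read(P0, v2) -> 15. No state change.
Op 5: fork(P1) -> P2. 5 ppages; refcounts: pp0:3 pp1:3 pp2:3 pp3:1 pp4:2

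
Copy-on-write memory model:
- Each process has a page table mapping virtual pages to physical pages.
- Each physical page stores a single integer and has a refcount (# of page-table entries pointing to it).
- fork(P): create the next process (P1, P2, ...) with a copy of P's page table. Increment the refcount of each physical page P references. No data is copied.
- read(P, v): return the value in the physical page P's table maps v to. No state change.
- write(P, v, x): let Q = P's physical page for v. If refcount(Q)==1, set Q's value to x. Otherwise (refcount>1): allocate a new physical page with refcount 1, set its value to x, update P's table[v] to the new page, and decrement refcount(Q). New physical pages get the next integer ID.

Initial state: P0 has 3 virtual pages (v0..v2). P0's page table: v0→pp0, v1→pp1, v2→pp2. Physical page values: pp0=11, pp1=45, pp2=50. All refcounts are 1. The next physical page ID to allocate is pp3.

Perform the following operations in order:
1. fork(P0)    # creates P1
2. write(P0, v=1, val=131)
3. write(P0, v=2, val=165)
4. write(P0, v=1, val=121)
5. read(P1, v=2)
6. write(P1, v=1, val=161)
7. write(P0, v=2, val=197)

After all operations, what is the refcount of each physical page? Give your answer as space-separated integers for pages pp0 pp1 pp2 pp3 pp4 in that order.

Answer: 2 1 1 1 1

Derivation:
Op 1: fork(P0) -> P1. 3 ppages; refcounts: pp0:2 pp1:2 pp2:2
Op 2: write(P0, v1, 131). refcount(pp1)=2>1 -> COPY to pp3. 4 ppages; refcounts: pp0:2 pp1:1 pp2:2 pp3:1
Op 3: write(P0, v2, 165). refcount(pp2)=2>1 -> COPY to pp4. 5 ppages; refcounts: pp0:2 pp1:1 pp2:1 pp3:1 pp4:1
Op 4: write(P0, v1, 121). refcount(pp3)=1 -> write in place. 5 ppages; refcounts: pp0:2 pp1:1 pp2:1 pp3:1 pp4:1
Op 5: read(P1, v2) -> 50. No state change.
Op 6: write(P1, v1, 161). refcount(pp1)=1 -> write in place. 5 ppages; refcounts: pp0:2 pp1:1 pp2:1 pp3:1 pp4:1
Op 7: write(P0, v2, 197). refcount(pp4)=1 -> write in place. 5 ppages; refcounts: pp0:2 pp1:1 pp2:1 pp3:1 pp4:1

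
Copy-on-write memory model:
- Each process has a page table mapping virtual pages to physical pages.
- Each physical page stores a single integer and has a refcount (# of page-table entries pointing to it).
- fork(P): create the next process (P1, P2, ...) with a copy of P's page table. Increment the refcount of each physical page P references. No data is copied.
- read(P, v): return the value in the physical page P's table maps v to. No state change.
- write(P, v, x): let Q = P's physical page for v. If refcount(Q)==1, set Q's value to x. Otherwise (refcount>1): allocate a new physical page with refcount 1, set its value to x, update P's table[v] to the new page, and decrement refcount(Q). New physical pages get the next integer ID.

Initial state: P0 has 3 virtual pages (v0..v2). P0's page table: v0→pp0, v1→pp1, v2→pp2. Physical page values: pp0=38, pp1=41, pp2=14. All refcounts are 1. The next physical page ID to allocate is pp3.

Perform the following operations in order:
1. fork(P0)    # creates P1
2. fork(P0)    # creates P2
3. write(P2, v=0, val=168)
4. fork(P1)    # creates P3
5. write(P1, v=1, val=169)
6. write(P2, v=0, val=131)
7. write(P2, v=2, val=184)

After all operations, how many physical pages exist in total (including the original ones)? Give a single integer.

Op 1: fork(P0) -> P1. 3 ppages; refcounts: pp0:2 pp1:2 pp2:2
Op 2: fork(P0) -> P2. 3 ppages; refcounts: pp0:3 pp1:3 pp2:3
Op 3: write(P2, v0, 168). refcount(pp0)=3>1 -> COPY to pp3. 4 ppages; refcounts: pp0:2 pp1:3 pp2:3 pp3:1
Op 4: fork(P1) -> P3. 4 ppages; refcounts: pp0:3 pp1:4 pp2:4 pp3:1
Op 5: write(P1, v1, 169). refcount(pp1)=4>1 -> COPY to pp4. 5 ppages; refcounts: pp0:3 pp1:3 pp2:4 pp3:1 pp4:1
Op 6: write(P2, v0, 131). refcount(pp3)=1 -> write in place. 5 ppages; refcounts: pp0:3 pp1:3 pp2:4 pp3:1 pp4:1
Op 7: write(P2, v2, 184). refcount(pp2)=4>1 -> COPY to pp5. 6 ppages; refcounts: pp0:3 pp1:3 pp2:3 pp3:1 pp4:1 pp5:1

Answer: 6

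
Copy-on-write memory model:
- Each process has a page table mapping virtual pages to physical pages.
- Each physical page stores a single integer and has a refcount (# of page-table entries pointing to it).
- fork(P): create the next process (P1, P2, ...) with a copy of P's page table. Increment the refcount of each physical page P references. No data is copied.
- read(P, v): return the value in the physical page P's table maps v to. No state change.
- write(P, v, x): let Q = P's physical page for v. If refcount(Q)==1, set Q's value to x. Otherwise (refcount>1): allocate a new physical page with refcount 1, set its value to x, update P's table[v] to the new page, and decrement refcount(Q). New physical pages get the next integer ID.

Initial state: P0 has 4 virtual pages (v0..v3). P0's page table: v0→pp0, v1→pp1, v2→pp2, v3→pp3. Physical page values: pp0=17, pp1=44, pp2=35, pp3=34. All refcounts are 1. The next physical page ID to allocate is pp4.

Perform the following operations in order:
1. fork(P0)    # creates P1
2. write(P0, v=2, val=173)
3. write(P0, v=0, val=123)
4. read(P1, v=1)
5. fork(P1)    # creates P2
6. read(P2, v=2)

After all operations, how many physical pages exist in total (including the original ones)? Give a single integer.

Op 1: fork(P0) -> P1. 4 ppages; refcounts: pp0:2 pp1:2 pp2:2 pp3:2
Op 2: write(P0, v2, 173). refcount(pp2)=2>1 -> COPY to pp4. 5 ppages; refcounts: pp0:2 pp1:2 pp2:1 pp3:2 pp4:1
Op 3: write(P0, v0, 123). refcount(pp0)=2>1 -> COPY to pp5. 6 ppages; refcounts: pp0:1 pp1:2 pp2:1 pp3:2 pp4:1 pp5:1
Op 4: read(P1, v1) -> 44. No state change.
Op 5: fork(P1) -> P2. 6 ppages; refcounts: pp0:2 pp1:3 pp2:2 pp3:3 pp4:1 pp5:1
Op 6: read(P2, v2) -> 35. No state change.

Answer: 6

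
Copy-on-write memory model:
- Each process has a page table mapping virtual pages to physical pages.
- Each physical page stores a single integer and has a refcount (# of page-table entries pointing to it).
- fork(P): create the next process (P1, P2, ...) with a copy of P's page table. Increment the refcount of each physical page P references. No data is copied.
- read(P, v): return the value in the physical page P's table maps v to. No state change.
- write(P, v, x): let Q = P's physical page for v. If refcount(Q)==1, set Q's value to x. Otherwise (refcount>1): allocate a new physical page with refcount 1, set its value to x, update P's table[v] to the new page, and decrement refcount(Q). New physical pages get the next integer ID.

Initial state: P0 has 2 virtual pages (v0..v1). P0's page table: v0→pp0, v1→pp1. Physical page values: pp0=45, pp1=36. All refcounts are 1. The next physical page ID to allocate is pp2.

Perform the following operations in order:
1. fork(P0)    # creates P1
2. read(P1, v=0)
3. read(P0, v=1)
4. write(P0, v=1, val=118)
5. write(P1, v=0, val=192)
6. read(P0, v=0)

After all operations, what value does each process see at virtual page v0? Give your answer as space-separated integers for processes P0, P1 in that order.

Answer: 45 192

Derivation:
Op 1: fork(P0) -> P1. 2 ppages; refcounts: pp0:2 pp1:2
Op 2: read(P1, v0) -> 45. No state change.
Op 3: read(P0, v1) -> 36. No state change.
Op 4: write(P0, v1, 118). refcount(pp1)=2>1 -> COPY to pp2. 3 ppages; refcounts: pp0:2 pp1:1 pp2:1
Op 5: write(P1, v0, 192). refcount(pp0)=2>1 -> COPY to pp3. 4 ppages; refcounts: pp0:1 pp1:1 pp2:1 pp3:1
Op 6: read(P0, v0) -> 45. No state change.
P0: v0 -> pp0 = 45
P1: v0 -> pp3 = 192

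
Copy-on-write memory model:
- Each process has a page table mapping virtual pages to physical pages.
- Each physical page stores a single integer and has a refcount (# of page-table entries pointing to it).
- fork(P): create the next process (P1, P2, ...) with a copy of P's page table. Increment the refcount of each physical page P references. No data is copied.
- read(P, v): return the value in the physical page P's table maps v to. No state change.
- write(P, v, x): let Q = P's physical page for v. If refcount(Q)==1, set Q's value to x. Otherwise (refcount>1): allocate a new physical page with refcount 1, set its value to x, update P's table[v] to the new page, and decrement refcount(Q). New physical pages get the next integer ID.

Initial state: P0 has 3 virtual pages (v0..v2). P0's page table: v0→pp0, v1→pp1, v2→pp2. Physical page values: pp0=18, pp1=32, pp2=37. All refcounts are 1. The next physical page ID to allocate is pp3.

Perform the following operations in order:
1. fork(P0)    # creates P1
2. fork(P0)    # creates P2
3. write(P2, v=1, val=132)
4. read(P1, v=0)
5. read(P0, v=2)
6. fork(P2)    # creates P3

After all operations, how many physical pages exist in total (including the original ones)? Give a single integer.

Op 1: fork(P0) -> P1. 3 ppages; refcounts: pp0:2 pp1:2 pp2:2
Op 2: fork(P0) -> P2. 3 ppages; refcounts: pp0:3 pp1:3 pp2:3
Op 3: write(P2, v1, 132). refcount(pp1)=3>1 -> COPY to pp3. 4 ppages; refcounts: pp0:3 pp1:2 pp2:3 pp3:1
Op 4: read(P1, v0) -> 18. No state change.
Op 5: read(P0, v2) -> 37. No state change.
Op 6: fork(P2) -> P3. 4 ppages; refcounts: pp0:4 pp1:2 pp2:4 pp3:2

Answer: 4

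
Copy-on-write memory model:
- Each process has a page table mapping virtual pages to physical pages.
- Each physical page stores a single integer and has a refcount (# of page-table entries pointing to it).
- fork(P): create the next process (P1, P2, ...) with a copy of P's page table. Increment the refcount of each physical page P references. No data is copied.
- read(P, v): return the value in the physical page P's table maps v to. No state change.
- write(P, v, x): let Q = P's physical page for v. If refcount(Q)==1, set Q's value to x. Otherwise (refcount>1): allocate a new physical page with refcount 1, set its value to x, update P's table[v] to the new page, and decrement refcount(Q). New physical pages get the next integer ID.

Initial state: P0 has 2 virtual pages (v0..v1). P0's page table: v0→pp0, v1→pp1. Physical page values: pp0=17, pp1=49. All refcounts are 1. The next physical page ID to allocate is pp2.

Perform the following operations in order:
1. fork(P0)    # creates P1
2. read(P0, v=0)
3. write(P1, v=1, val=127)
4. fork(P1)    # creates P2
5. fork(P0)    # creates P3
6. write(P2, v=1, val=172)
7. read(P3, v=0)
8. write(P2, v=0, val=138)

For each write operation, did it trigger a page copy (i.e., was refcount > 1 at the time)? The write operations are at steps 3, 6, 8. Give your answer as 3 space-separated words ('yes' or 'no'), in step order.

Op 1: fork(P0) -> P1. 2 ppages; refcounts: pp0:2 pp1:2
Op 2: read(P0, v0) -> 17. No state change.
Op 3: write(P1, v1, 127). refcount(pp1)=2>1 -> COPY to pp2. 3 ppages; refcounts: pp0:2 pp1:1 pp2:1
Op 4: fork(P1) -> P2. 3 ppages; refcounts: pp0:3 pp1:1 pp2:2
Op 5: fork(P0) -> P3. 3 ppages; refcounts: pp0:4 pp1:2 pp2:2
Op 6: write(P2, v1, 172). refcount(pp2)=2>1 -> COPY to pp3. 4 ppages; refcounts: pp0:4 pp1:2 pp2:1 pp3:1
Op 7: read(P3, v0) -> 17. No state change.
Op 8: write(P2, v0, 138). refcount(pp0)=4>1 -> COPY to pp4. 5 ppages; refcounts: pp0:3 pp1:2 pp2:1 pp3:1 pp4:1

yes yes yes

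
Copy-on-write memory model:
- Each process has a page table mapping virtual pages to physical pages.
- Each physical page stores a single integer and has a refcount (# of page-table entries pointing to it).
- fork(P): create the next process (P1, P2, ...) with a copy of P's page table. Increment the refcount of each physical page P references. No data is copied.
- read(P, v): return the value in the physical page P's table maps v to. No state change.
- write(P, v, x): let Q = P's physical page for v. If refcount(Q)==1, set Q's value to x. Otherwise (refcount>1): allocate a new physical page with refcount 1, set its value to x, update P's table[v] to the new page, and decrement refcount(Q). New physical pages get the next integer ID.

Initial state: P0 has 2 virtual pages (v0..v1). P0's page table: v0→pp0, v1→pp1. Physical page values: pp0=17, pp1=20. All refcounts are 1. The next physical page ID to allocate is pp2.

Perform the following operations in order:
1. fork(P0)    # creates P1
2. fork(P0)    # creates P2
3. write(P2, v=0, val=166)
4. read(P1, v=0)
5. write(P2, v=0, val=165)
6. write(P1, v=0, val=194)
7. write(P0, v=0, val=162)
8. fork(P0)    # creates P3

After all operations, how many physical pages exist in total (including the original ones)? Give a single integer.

Answer: 4

Derivation:
Op 1: fork(P0) -> P1. 2 ppages; refcounts: pp0:2 pp1:2
Op 2: fork(P0) -> P2. 2 ppages; refcounts: pp0:3 pp1:3
Op 3: write(P2, v0, 166). refcount(pp0)=3>1 -> COPY to pp2. 3 ppages; refcounts: pp0:2 pp1:3 pp2:1
Op 4: read(P1, v0) -> 17. No state change.
Op 5: write(P2, v0, 165). refcount(pp2)=1 -> write in place. 3 ppages; refcounts: pp0:2 pp1:3 pp2:1
Op 6: write(P1, v0, 194). refcount(pp0)=2>1 -> COPY to pp3. 4 ppages; refcounts: pp0:1 pp1:3 pp2:1 pp3:1
Op 7: write(P0, v0, 162). refcount(pp0)=1 -> write in place. 4 ppages; refcounts: pp0:1 pp1:3 pp2:1 pp3:1
Op 8: fork(P0) -> P3. 4 ppages; refcounts: pp0:2 pp1:4 pp2:1 pp3:1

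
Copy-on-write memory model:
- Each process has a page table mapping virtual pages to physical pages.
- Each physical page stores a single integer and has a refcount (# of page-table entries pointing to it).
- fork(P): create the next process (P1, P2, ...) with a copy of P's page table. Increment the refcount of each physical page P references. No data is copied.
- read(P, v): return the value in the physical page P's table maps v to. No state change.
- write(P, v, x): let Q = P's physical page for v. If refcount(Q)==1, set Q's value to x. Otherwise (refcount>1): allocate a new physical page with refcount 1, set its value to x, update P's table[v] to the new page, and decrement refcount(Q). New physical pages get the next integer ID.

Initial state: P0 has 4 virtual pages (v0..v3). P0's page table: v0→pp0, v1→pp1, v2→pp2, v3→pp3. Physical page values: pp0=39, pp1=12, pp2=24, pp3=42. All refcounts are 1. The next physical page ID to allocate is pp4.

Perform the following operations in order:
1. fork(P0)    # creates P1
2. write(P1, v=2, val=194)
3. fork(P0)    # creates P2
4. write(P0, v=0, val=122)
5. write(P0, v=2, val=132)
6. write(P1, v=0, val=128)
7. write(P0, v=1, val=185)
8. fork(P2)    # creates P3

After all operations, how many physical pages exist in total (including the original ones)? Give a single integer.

Op 1: fork(P0) -> P1. 4 ppages; refcounts: pp0:2 pp1:2 pp2:2 pp3:2
Op 2: write(P1, v2, 194). refcount(pp2)=2>1 -> COPY to pp4. 5 ppages; refcounts: pp0:2 pp1:2 pp2:1 pp3:2 pp4:1
Op 3: fork(P0) -> P2. 5 ppages; refcounts: pp0:3 pp1:3 pp2:2 pp3:3 pp4:1
Op 4: write(P0, v0, 122). refcount(pp0)=3>1 -> COPY to pp5. 6 ppages; refcounts: pp0:2 pp1:3 pp2:2 pp3:3 pp4:1 pp5:1
Op 5: write(P0, v2, 132). refcount(pp2)=2>1 -> COPY to pp6. 7 ppages; refcounts: pp0:2 pp1:3 pp2:1 pp3:3 pp4:1 pp5:1 pp6:1
Op 6: write(P1, v0, 128). refcount(pp0)=2>1 -> COPY to pp7. 8 ppages; refcounts: pp0:1 pp1:3 pp2:1 pp3:3 pp4:1 pp5:1 pp6:1 pp7:1
Op 7: write(P0, v1, 185). refcount(pp1)=3>1 -> COPY to pp8. 9 ppages; refcounts: pp0:1 pp1:2 pp2:1 pp3:3 pp4:1 pp5:1 pp6:1 pp7:1 pp8:1
Op 8: fork(P2) -> P3. 9 ppages; refcounts: pp0:2 pp1:3 pp2:2 pp3:4 pp4:1 pp5:1 pp6:1 pp7:1 pp8:1

Answer: 9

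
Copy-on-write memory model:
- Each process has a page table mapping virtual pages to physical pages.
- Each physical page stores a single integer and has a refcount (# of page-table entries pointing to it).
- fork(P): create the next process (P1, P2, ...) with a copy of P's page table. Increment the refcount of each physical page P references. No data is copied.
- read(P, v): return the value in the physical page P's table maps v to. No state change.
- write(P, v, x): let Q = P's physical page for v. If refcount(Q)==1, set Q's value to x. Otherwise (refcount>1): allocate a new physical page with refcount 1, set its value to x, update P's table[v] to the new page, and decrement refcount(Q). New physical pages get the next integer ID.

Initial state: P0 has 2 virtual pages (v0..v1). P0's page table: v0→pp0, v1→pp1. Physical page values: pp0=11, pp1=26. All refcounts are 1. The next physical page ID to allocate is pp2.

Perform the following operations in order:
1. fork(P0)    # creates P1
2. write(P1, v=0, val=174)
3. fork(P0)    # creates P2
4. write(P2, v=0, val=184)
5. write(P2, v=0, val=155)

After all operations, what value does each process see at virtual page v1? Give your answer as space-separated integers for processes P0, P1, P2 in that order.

Answer: 26 26 26

Derivation:
Op 1: fork(P0) -> P1. 2 ppages; refcounts: pp0:2 pp1:2
Op 2: write(P1, v0, 174). refcount(pp0)=2>1 -> COPY to pp2. 3 ppages; refcounts: pp0:1 pp1:2 pp2:1
Op 3: fork(P0) -> P2. 3 ppages; refcounts: pp0:2 pp1:3 pp2:1
Op 4: write(P2, v0, 184). refcount(pp0)=2>1 -> COPY to pp3. 4 ppages; refcounts: pp0:1 pp1:3 pp2:1 pp3:1
Op 5: write(P2, v0, 155). refcount(pp3)=1 -> write in place. 4 ppages; refcounts: pp0:1 pp1:3 pp2:1 pp3:1
P0: v1 -> pp1 = 26
P1: v1 -> pp1 = 26
P2: v1 -> pp1 = 26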